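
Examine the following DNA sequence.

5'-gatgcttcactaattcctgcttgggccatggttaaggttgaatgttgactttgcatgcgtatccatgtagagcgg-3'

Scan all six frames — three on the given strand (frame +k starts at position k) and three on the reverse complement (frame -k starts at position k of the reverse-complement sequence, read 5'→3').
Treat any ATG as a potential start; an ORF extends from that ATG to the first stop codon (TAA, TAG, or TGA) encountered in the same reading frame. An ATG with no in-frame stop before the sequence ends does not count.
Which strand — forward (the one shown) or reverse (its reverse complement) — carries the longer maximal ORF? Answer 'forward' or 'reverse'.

Reverse complement (5'→3'): CCGCTCTACATGGATACGCATGCAAAGTCAACATTCAACCTTAACCATGGCCCAAGCAGGAATTAGTGAAGCATC
Frame +1: GAT GCT TCA CTA ATT CCT GCT TGG GCC ATG GTT AAG GTT GAA TGT TGA CTT TGC ATG CGT ATC CAT GTA GAG CGG — ATG at 28, stop TGA at 46 → 21 nt.
Frame +2: ATG CTT CAC TAA TTC CTG CTT GGG CCA TGG TTA AGG TTG AAT GTT GAC TTT GCA TGC GTA TCC ATG TAG AGC — ATG at 2, stop TAA at 11 → 12 nt; ATG at 65, stop TAG at 68 → 6 nt.
Frame +3: TGC TTC ACT AAT TCC TGC TTG GGC CAT GGT TAA GGT TGA ATG TTG ACT TTG CAT GCG TAT CCA TGT AGA GCG — no ATG→stop ORF.
Frame -1: CCG CTC TAC ATG GAT ACG CAT GCA AAG TCA ACA TTC AAC CTT AAC CAT GGC CCA AGC AGG AAT TAG TGA AGC ATC — ATG at 10, stop TAG at 64 → 57 nt.
Frame -2: CGC TCT ACA TGG ATA CGC ATG CAA AGT CAA CAT TCA ACC TTA ACC ATG GCC CAA GCA GGA ATT AGT GAA GCA — no ATG→stop ORF.
Frame -3: GCT CTA CAT GGA TAC GCA TGC AAA GTC AAC ATT CAA CCT TAA CCA TGG CCC AAG CAG GAA TTA GTG AAG CAT — no ATG→stop ORF.
Forward-strand max 21 nt; reverse-strand max 57 nt. The reverse strand has the longer ORF.

reverse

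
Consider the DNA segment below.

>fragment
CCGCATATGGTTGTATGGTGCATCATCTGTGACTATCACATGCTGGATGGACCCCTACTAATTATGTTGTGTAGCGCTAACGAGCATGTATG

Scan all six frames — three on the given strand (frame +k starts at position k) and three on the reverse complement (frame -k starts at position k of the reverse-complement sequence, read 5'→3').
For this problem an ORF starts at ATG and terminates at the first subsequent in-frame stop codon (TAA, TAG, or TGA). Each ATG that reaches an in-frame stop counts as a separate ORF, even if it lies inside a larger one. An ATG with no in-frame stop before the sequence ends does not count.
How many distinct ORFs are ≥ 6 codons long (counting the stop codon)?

2

Reverse complement (5'→3'): CATACATGCTCGTTAGCGCTACACAACATAATTAGTAGGGGTCCATCCAGCATGTGATAGTCACAGATGATGCACCATACAACCATATGCGG
Frame +1: CCG CAT ATG GTT GTA TGG TGC ATC ATC TGT GAC TAT CAC ATG CTG GAT GGA CCC CTA CTA ATT ATG TTG TGT AGC GCT AAC GAG CAT GTA — no ATG→stop ORF.
Frame +2: CGC ATA TGG TTG TAT GGT GCA TCA TCT GTG ACT ATC ACA TGC TGG ATG GAC CCC TAC TAA TTA TGT TGT GTA GCG CTA ACG AGC ATG TAT — ATG at 47, stop TAA at 59 → 15 nt.
Frame +3: GCA TAT GGT TGT ATG GTG CAT CAT CTG TGA CTA TCA CAT GCT GGA TGG ACC CCT ACT AAT TAT GTT GTG TAG CGC TAA CGA GCA TGT ATG — ATG at 15, stop TGA at 30 → 18 nt.
Frame -1: CAT ACA TGC TCG TTA GCG CTA CAC AAC ATA ATT AGT AGG GGT CCA TCC AGC ATG TGA TAG TCA CAG ATG ATG CAC CAT ACA ACC ATA TGC — ATG at 52, stop TGA at 55 → 6 nt.
Frame -2: ATA CAT GCT CGT TAG CGC TAC ACA ACA TAA TTA GTA GGG GTC CAT CCA GCA TGT GAT AGT CAC AGA TGA TGC ACC ATA CAA CCA TAT GCG — no ATG→stop ORF.
Frame -3: TAC ATG CTC GTT AGC GCT ACA CAA CAT AAT TAG TAG GGG TCC ATC CAG CAT GTG ATA GTC ACA GAT GAT GCA CCA TAC AAC CAT ATG CGG — ATG at 6, stop TAG at 33 → 30 nt.
ORFs ≥ 6 codons: frame +3 15–32 (6 codons), frame -3 6–35 (10 codons). Count = 2.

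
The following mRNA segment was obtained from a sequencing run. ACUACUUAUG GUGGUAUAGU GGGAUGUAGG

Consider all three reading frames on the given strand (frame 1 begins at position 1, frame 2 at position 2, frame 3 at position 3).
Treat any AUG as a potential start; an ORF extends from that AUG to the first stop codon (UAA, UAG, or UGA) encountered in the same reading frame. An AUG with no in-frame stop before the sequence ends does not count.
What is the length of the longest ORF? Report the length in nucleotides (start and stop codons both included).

Frame 1: ACU ACU UAU GGU GGU AUA GUG GGA UGU AGG — no AUG→stop ORF.
Frame 2: CUA CUU AUG GUG GUA UAG UGG GAU GUA — AUG at 8, stop UAG at 17 → 12 nt.
Frame 3: UAC UUA UGG UGG UAU AGU GGG AUG UAG — AUG at 24, stop UAG at 27 → 6 nt.
Longest: frame 2, positions 8–19, 12 nt = 4 codons = 3 aa. → 12 nucleotides.

12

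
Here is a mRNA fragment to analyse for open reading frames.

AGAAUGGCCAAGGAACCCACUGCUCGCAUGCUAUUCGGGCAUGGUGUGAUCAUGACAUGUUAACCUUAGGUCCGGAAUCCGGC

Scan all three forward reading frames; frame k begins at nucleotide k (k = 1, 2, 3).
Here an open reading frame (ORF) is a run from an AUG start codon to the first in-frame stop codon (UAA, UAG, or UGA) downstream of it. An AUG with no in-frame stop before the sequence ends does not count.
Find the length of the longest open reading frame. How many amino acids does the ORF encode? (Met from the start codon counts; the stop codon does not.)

Frame 1: AGA AUG GCC AAG GAA CCC ACU GCU CGC AUG CUA UUC GGG CAU GGU GUG AUC AUG ACA UGU UAA CCU UAG GUC CGG AAU CCG — AUG at 4, stop UAA at 61 → 60 nt; AUG at 28, stop UAA at 61 → 36 nt; AUG at 52, stop UAA at 61 → 12 nt.
Frame 2: GAA UGG CCA AGG AAC CCA CUG CUC GCA UGC UAU UCG GGC AUG GUG UGA UCA UGA CAU GUU AAC CUU AGG UCC GGA AUC CGG — AUG at 41, stop UGA at 47 → 9 nt.
Frame 3: AAU GGC CAA GGA ACC CAC UGC UCG CAU GCU AUU CGG GCA UGG UGU GAU CAU GAC AUG UUA ACC UUA GGU CCG GAA UCC GGC — no AUG→stop ORF.
Longest: frame 1, positions 4–63, 60 nt = 20 codons = 19 aa. → 19 amino acids.

19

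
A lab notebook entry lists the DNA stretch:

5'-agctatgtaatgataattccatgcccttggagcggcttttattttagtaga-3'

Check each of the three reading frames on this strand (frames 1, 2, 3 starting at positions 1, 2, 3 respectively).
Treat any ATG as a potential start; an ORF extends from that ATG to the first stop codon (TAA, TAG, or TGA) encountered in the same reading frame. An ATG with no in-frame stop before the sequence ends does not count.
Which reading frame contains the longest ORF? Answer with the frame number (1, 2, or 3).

Frame 1: AGC TAT GTA ATG ATA ATT CCA TGC CCT TGG AGC GGC TTT TAT TTT AGT AGA — no ATG→stop ORF.
Frame 2: GCT ATG TAA TGA TAA TTC CAT GCC CTT GGA GCG GCT TTT ATT TTA GTA — ATG at 5, stop TAA at 8 → 6 nt.
Frame 3: CTA TGT AAT GAT AAT TCC ATG CCC TTG GAG CGG CTT TTA TTT TAG TAG — ATG at 21, stop TAG at 45 → 27 nt.
Longest ORF is 27 nt in frame 3 (positions 21–47).

3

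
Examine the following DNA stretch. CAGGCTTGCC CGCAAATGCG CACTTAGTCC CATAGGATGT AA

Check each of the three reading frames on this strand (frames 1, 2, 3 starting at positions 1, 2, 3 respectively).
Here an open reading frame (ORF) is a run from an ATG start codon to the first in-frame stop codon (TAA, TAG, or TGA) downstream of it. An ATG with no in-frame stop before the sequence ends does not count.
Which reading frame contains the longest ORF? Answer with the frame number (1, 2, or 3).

Frame 1: CAG GCT TGC CCG CAA ATG CGC ACT TAG TCC CAT AGG ATG TAA — ATG at 16, stop TAG at 25 → 12 nt; ATG at 37, stop TAA at 40 → 6 nt.
Frame 2: AGG CTT GCC CGC AAA TGC GCA CTT AGT CCC ATA GGA TGT — no ATG→stop ORF.
Frame 3: GGC TTG CCC GCA AAT GCG CAC TTA GTC CCA TAG GAT GTA — no ATG→stop ORF.
Longest ORF is 12 nt in frame 1 (positions 16–27).

1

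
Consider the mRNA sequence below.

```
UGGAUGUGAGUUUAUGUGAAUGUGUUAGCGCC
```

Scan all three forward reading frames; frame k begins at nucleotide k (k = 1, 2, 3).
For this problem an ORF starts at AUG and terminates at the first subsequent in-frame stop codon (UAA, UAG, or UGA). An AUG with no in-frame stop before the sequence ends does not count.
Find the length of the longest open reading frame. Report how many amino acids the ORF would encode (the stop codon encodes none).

2

Frame 1: UGG AUG UGA GUU UAU GUG AAU GUG UUA GCG — AUG at 4, stop UGA at 7 → 6 nt.
Frame 2: GGA UGU GAG UUU AUG UGA AUG UGU UAG CGC — AUG at 14, stop UGA at 17 → 6 nt; AUG at 20, stop UAG at 26 → 9 nt.
Frame 3: GAU GUG AGU UUA UGU GAA UGU GUU AGC GCC — no AUG→stop ORF.
Longest: frame 2, positions 20–28, 9 nt = 3 codons = 2 aa. → 2 amino acids.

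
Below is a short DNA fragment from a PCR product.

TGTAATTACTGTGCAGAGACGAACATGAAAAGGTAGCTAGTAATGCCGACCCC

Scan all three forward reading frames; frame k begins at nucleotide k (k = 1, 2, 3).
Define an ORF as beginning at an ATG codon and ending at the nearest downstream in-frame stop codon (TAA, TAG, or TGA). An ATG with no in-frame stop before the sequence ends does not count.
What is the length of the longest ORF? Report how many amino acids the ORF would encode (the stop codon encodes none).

Frame 1: TGT AAT TAC TGT GCA GAG ACG AAC ATG AAA AGG TAG CTA GTA ATG CCG ACC — ATG at 25, stop TAG at 34 → 12 nt.
Frame 2: GTA ATT ACT GTG CAG AGA CGA ACA TGA AAA GGT AGC TAG TAA TGC CGA CCC — no ATG→stop ORF.
Frame 3: TAA TTA CTG TGC AGA GAC GAA CAT GAA AAG GTA GCT AGT AAT GCC GAC CCC — no ATG→stop ORF.
Longest: frame 1, positions 25–36, 12 nt = 4 codons = 3 aa. → 3 amino acids.

3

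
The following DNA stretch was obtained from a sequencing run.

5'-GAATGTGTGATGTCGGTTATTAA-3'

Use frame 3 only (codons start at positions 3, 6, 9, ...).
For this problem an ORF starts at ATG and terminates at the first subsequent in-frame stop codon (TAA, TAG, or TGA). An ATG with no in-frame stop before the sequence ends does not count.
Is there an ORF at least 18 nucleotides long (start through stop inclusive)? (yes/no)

Frame 3: ATG TGT GAT GTC GGT TAT TAA — ATG at 3, stop TAA at 21 → 21 nt.
Frame 3 has an ORF of 21 nucleotides (positions 3–23) ≥ 18, so yes.

yes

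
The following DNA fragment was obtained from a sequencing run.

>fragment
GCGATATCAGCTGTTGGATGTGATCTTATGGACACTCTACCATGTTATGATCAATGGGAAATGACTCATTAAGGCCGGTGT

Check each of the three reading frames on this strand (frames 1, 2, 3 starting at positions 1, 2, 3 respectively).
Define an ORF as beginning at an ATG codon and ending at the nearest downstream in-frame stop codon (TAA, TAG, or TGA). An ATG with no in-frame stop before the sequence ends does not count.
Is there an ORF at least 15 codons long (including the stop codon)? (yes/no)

yes

Frame 1: GCG ATA TCA GCT GTT GGA TGT GAT CTT ATG GAC ACT CTA CCA TGT TAT GAT CAA TGG GAA ATG ACT CAT TAA GGC CGG TGT — ATG at 28, stop TAA at 70 → 45 nt; ATG at 61, stop TAA at 70 → 12 nt.
Frame 2: CGA TAT CAG CTG TTG GAT GTG ATC TTA TGG ACA CTC TAC CAT GTT ATG ATC AAT GGG AAA TGA CTC ATT AAG GCC GGT — ATG at 47, stop TGA at 62 → 18 nt.
Frame 3: GAT ATC AGC TGT TGG ATG TGA TCT TAT GGA CAC TCT ACC ATG TTA TGA TCA ATG GGA AAT GAC TCA TTA AGG CCG GTG — ATG at 18, stop TGA at 21 → 6 nt; ATG at 42, stop TGA at 48 → 9 nt.
Frame 1 has an ORF of 15 codons (positions 28–72) ≥ 15, so yes.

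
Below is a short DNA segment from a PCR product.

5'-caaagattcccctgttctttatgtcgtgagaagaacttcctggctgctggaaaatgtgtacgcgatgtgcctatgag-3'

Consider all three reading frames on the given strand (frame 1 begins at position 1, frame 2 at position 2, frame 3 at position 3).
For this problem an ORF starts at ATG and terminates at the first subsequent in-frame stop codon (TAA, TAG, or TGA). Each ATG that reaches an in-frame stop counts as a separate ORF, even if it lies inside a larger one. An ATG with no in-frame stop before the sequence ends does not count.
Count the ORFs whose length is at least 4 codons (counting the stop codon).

Frame 1: CAA AGA TTC CCC TGT TCT TTA TGT CGT GAG AAG AAC TTC CTG GCT GCT GGA AAA TGT GTA CGC GAT GTG CCT ATG — no ATG→stop ORF.
Frame 2: AAA GAT TCC CCT GTT CTT TAT GTC GTG AGA AGA ACT TCC TGG CTG CTG GAA AAT GTG TAC GCG ATG TGC CTA TGA — ATG at 65, stop TGA at 74 → 12 nt.
Frame 3: AAG ATT CCC CTG TTC TTT ATG TCG TGA GAA GAA CTT CCT GGC TGC TGG AAA ATG TGT ACG CGA TGT GCC TAT GAG — ATG at 21, stop TGA at 27 → 9 nt.
ORFs ≥ 4 codons: frame 2 65–76 (4 codons). Count = 1.

1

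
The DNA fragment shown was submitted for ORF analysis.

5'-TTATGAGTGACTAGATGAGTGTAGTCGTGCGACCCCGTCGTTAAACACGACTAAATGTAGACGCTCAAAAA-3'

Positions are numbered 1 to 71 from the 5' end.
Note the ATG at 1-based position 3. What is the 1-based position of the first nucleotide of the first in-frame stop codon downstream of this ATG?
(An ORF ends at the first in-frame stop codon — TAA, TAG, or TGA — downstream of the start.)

12

Codons from position 3: ATG (3–5), AGT (6–8), GAC (9–11), TAG (12–14).
TAG is a stop codon; it begins at position 12.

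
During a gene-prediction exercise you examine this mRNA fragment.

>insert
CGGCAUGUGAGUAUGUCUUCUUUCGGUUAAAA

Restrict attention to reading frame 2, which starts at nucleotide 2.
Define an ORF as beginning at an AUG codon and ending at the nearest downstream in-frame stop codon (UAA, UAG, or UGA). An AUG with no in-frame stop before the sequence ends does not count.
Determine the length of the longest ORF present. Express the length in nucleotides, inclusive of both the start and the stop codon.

Frame 2: GGC AUG UGA GUA UGU CUU CUU UCG GUU AAA — AUG at 5, stop UGA at 8 → 6 nt.
Longest: frame 2, positions 5–10, 6 nt = 2 codons = 1 aa. → 6 nucleotides.

6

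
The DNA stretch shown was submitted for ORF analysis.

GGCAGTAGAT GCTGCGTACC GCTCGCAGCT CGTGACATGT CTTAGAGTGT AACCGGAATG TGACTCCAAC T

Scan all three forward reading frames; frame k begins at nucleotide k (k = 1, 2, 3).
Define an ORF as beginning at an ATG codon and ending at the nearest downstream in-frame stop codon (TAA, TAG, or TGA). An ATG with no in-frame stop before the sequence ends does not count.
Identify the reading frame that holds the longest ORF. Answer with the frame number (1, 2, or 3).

3

Frame 1: GGC AGT AGA TGC TGC GTA CCG CTC GCA GCT CGT GAC ATG TCT TAG AGT GTA ACC GGA ATG TGA CTC CAA — ATG at 37, stop TAG at 43 → 9 nt; ATG at 58, stop TGA at 61 → 6 nt.
Frame 2: GCA GTA GAT GCT GCG TAC CGC TCG CAG CTC GTG ACA TGT CTT AGA GTG TAA CCG GAA TGT GAC TCC AAC — no ATG→stop ORF.
Frame 3: CAG TAG ATG CTG CGT ACC GCT CGC AGC TCG TGA CAT GTC TTA GAG TGT AAC CGG AAT GTG ACT CCA ACT — ATG at 9, stop TGA at 33 → 27 nt.
Longest ORF is 27 nt in frame 3 (positions 9–35).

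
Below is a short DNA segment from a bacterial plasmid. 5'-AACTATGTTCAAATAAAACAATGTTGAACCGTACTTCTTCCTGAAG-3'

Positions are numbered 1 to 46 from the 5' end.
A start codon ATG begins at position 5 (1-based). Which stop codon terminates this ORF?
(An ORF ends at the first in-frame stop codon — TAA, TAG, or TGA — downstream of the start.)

TAA

Codons from position 5: ATG (5–7), TTC (8–10), AAA (11–13), TAA (14–16).
The first in-frame stop codon is TAA.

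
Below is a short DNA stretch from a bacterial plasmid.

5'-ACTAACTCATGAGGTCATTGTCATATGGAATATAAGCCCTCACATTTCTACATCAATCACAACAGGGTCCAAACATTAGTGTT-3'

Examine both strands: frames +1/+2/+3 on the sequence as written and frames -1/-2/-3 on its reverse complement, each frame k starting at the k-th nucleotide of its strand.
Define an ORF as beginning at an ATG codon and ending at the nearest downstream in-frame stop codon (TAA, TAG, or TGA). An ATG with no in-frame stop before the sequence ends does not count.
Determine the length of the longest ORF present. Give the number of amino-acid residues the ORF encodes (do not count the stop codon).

8

Reverse complement (5'→3'): AACACTAATGTTTGGACCCTGTTGTGATTGATGTAGAAATGTGAGGGCTTATATTCCATATGACAATGACCTCATGAGTTAGT
Frame +1: ACT AAC TCA TGA GGT CAT TGT CAT ATG GAA TAT AAG CCC TCA CAT TTC TAC ATC AAT CAC AAC AGG GTC CAA ACA TTA GTG — no ATG→stop ORF.
Frame +2: CTA ACT CAT GAG GTC ATT GTC ATA TGG AAT ATA AGC CCT CAC ATT TCT ACA TCA ATC ACA ACA GGG TCC AAA CAT TAG TGT — no ATG→stop ORF.
Frame +3: TAA CTC ATG AGG TCA TTG TCA TAT GGA ATA TAA GCC CTC ACA TTT CTA CAT CAA TCA CAA CAG GGT CCA AAC ATT AGT GTT — ATG at 9, stop TAA at 33 → 27 nt.
Frame -1: AAC ACT AAT GTT TGG ACC CTG TTG TGA TTG ATG TAG AAA TGT GAG GGC TTA TAT TCC ATA TGA CAA TGA CCT CAT GAG TTA — ATG at 31, stop TAG at 34 → 6 nt.
Frame -2: ACA CTA ATG TTT GGA CCC TGT TGT GAT TGA TGT AGA AAT GTG AGG GCT TAT ATT CCA TAT GAC AAT GAC CTC ATG AGT TAG — ATG at 8, stop TGA at 29 → 24 nt; ATG at 74, stop TAG at 80 → 9 nt.
Frame -3: CAC TAA TGT TTG GAC CCT GTT GTG ATT GAT GTA GAA ATG TGA GGG CTT ATA TTC CAT ATG ACA ATG ACC TCA TGA GTT AGT — ATG at 39, stop TGA at 42 → 6 nt; ATG at 60, stop TGA at 75 → 18 nt; ATG at 66, stop TGA at 75 → 12 nt.
Longest: frame +3, positions 9–35, 27 nt = 9 codons = 8 aa. → 8 amino acids.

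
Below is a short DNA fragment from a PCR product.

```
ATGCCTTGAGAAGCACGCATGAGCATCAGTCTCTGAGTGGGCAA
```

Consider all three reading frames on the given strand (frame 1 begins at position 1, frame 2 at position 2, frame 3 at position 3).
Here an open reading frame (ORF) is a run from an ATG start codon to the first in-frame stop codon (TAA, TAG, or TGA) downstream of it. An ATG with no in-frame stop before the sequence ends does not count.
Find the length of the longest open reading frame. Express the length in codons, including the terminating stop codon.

Frame 1: ATG CCT TGA GAA GCA CGC ATG AGC ATC AGT CTC TGA GTG GGC — ATG at 1, stop TGA at 7 → 9 nt; ATG at 19, stop TGA at 34 → 18 nt.
Frame 2: TGC CTT GAG AAG CAC GCA TGA GCA TCA GTC TCT GAG TGG GCA — no ATG→stop ORF.
Frame 3: GCC TTG AGA AGC ACG CAT GAG CAT CAG TCT CTG AGT GGG CAA — no ATG→stop ORF.
Longest: frame 1, positions 19–36, 18 nt = 6 codons = 5 aa. → 6 codons.

6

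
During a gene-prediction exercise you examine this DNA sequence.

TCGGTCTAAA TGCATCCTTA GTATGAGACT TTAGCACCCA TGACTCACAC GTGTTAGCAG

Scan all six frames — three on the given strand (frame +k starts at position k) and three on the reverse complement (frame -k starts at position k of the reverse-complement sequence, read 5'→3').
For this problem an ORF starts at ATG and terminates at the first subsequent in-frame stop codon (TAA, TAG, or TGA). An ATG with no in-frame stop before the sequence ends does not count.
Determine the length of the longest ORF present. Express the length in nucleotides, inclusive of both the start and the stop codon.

24

Reverse complement (5'→3'): CTGCTAACACGTGTGAGTCATGGGTGCTAAAGTCTCATACTAAGGATGCATTTAGACCGA
Frame +1: TCG GTC TAA ATG CAT CCT TAG TAT GAG ACT TTA GCA CCC ATG ACT CAC ACG TGT TAG CAG — ATG at 10, stop TAG at 19 → 12 nt; ATG at 40, stop TAG at 55 → 18 nt.
Frame +2: CGG TCT AAA TGC ATC CTT AGT ATG AGA CTT TAG CAC CCA TGA CTC ACA CGT GTT AGC — ATG at 23, stop TAG at 32 → 12 nt.
Frame +3: GGT CTA AAT GCA TCC TTA GTA TGA GAC TTT AGC ACC CAT GAC TCA CAC GTG TTA GCA — no ATG→stop ORF.
Frame -1: CTG CTA ACA CGT GTG AGT CAT GGG TGC TAA AGT CTC ATA CTA AGG ATG CAT TTA GAC CGA — no ATG→stop ORF.
Frame -2: TGC TAA CAC GTG TGA GTC ATG GGT GCT AAA GTC TCA TAC TAA GGA TGC ATT TAG ACC — ATG at 20, stop TAA at 41 → 24 nt.
Frame -3: GCT AAC ACG TGT GAG TCA TGG GTG CTA AAG TCT CAT ACT AAG GAT GCA TTT AGA CCG — no ATG→stop ORF.
Longest: frame -2, positions 20–43, 24 nt = 8 codons = 7 aa. → 24 nucleotides.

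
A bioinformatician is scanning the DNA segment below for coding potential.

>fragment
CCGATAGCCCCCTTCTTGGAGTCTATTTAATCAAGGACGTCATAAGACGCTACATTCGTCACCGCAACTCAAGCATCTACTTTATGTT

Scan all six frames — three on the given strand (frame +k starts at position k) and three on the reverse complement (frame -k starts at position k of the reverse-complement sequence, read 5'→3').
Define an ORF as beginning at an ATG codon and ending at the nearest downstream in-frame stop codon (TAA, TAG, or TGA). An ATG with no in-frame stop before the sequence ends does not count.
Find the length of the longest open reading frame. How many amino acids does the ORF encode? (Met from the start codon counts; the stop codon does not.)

Reverse complement (5'→3'): AACATAAAGTAGATGCTTGAGTTGCGGTGACGAATGTAGCGTCTTATGACGTCCTTGATTAAATAGACTCCAAGAAGGGGGCTATCGG
Frame +1: CCG ATA GCC CCC TTC TTG GAG TCT ATT TAA TCA AGG ACG TCA TAA GAC GCT ACA TTC GTC ACC GCA ACT CAA GCA TCT ACT TTA TGT — no ATG→stop ORF.
Frame +2: CGA TAG CCC CCT TCT TGG AGT CTA TTT AAT CAA GGA CGT CAT AAG ACG CTA CAT TCG TCA CCG CAA CTC AAG CAT CTA CTT TAT GTT — no ATG→stop ORF.
Frame +3: GAT AGC CCC CTT CTT GGA GTC TAT TTA ATC AAG GAC GTC ATA AGA CGC TAC ATT CGT CAC CGC AAC TCA AGC ATC TAC TTT ATG — no ATG→stop ORF.
Frame -1: AAC ATA AAG TAG ATG CTT GAG TTG CGG TGA CGA ATG TAG CGT CTT ATG ACG TCC TTG ATT AAA TAG ACT CCA AGA AGG GGG CTA TCG — ATG at 13, stop TGA at 28 → 18 nt; ATG at 34, stop TAG at 37 → 6 nt; ATG at 46, stop TAG at 64 → 21 nt.
Frame -2: ACA TAA AGT AGA TGC TTG AGT TGC GGT GAC GAA TGT AGC GTC TTA TGA CGT CCT TGA TTA AAT AGA CTC CAA GAA GGG GGC TAT CGG — no ATG→stop ORF.
Frame -3: CAT AAA GTA GAT GCT TGA GTT GCG GTG ACG AAT GTA GCG TCT TAT GAC GTC CTT GAT TAA ATA GAC TCC AAG AAG GGG GCT ATC — no ATG→stop ORF.
Longest: frame -1, positions 46–66, 21 nt = 7 codons = 6 aa. → 6 amino acids.

6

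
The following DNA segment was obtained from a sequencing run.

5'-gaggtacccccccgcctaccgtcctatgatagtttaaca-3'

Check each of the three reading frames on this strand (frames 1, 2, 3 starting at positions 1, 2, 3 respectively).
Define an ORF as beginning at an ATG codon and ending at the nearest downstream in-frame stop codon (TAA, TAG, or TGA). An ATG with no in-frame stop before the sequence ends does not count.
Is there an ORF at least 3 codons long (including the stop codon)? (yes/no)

yes

Frame 1: GAG GTA CCC CCC CGC CTA CCG TCC TAT GAT AGT TTA ACA — no ATG→stop ORF.
Frame 2: AGG TAC CCC CCC GCC TAC CGT CCT ATG ATA GTT TAA — ATG at 26, stop TAA at 35 → 12 nt.
Frame 3: GGT ACC CCC CCG CCT ACC GTC CTA TGA TAG TTT AAC — no ATG→stop ORF.
Frame 2 has an ORF of 4 codons (positions 26–37) ≥ 3, so yes.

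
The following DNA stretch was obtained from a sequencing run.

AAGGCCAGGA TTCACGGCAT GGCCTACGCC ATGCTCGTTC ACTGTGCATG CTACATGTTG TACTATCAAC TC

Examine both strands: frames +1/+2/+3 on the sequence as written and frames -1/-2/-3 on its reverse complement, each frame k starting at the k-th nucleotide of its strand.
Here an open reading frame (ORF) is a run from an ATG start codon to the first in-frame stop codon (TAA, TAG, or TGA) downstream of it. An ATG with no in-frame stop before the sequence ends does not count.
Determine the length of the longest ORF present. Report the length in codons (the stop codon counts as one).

3

Reverse complement (5'→3'): GAGTTGATAGTACAACATGTAGCATGCACAGTGAACGAGCATGGCGTAGGCCATGCCGTGAATCCTGGCCTT
Frame +1: AAG GCC AGG ATT CAC GGC ATG GCC TAC GCC ATG CTC GTT CAC TGT GCA TGC TAC ATG TTG TAC TAT CAA CTC — no ATG→stop ORF.
Frame +2: AGG CCA GGA TTC ACG GCA TGG CCT ACG CCA TGC TCG TTC ACT GTG CAT GCT ACA TGT TGT ACT ATC AAC — no ATG→stop ORF.
Frame +3: GGC CAG GAT TCA CGG CAT GGC CTA CGC CAT GCT CGT TCA CTG TGC ATG CTA CAT GTT GTA CTA TCA ACT — no ATG→stop ORF.
Frame -1: GAG TTG ATA GTA CAA CAT GTA GCA TGC ACA GTG AAC GAG CAT GGC GTA GGC CAT GCC GTG AAT CCT GGC CTT — no ATG→stop ORF.
Frame -2: AGT TGA TAG TAC AAC ATG TAG CAT GCA CAG TGA ACG AGC ATG GCG TAG GCC ATG CCG TGA ATC CTG GCC — ATG at 17, stop TAG at 20 → 6 nt; ATG at 41, stop TAG at 47 → 9 nt; ATG at 53, stop TGA at 59 → 9 nt.
Frame -3: GTT GAT AGT ACA ACA TGT AGC ATG CAC AGT GAA CGA GCA TGG CGT AGG CCA TGC CGT GAA TCC TGG CCT — no ATG→stop ORF.
Longest: frame -2, positions 41–49, 9 nt = 3 codons = 2 aa. → 3 codons.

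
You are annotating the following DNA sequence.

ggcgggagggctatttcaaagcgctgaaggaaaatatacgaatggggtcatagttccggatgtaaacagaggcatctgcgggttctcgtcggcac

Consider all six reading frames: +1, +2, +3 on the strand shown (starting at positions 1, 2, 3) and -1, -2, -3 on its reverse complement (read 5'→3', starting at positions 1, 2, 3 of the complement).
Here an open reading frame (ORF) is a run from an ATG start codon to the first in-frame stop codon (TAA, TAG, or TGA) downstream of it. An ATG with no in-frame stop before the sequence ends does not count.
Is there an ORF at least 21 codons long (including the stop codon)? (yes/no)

no

Reverse complement (5'→3'): GTGCCGACGAGAACCCGCAGATGCCTCTGTTTACATCCGGAACTATGACCCCATTCGTATATTTTCCTTCAGCGCTTTGAAATAGCCCTCCCGCC
Frame +1: GGC GGG AGG GCT ATT TCA AAG CGC TGA AGG AAA ATA TAC GAA TGG GGT CAT AGT TCC GGA TGT AAA CAG AGG CAT CTG CGG GTT CTC GTC GGC — no ATG→stop ORF.
Frame +2: GCG GGA GGG CTA TTT CAA AGC GCT GAA GGA AAA TAT ACG AAT GGG GTC ATA GTT CCG GAT GTA AAC AGA GGC ATC TGC GGG TTC TCG TCG GCA — no ATG→stop ORF.
Frame +3: CGG GAG GGC TAT TTC AAA GCG CTG AAG GAA AAT ATA CGA ATG GGG TCA TAG TTC CGG ATG TAA ACA GAG GCA TCT GCG GGT TCT CGT CGG CAC — ATG at 42, stop TAG at 51 → 12 nt; ATG at 60, stop TAA at 63 → 6 nt.
Frame -1: GTG CCG ACG AGA ACC CGC AGA TGC CTC TGT TTA CAT CCG GAA CTA TGA CCC CAT TCG TAT ATT TTC CTT CAG CGC TTT GAA ATA GCC CTC CCG — no ATG→stop ORF.
Frame -2: TGC CGA CGA GAA CCC GCA GAT GCC TCT GTT TAC ATC CGG AAC TAT GAC CCC ATT CGT ATA TTT TCC TTC AGC GCT TTG AAA TAG CCC TCC CGC — no ATG→stop ORF.
Frame -3: GCC GAC GAG AAC CCG CAG ATG CCT CTG TTT ACA TCC GGA ACT ATG ACC CCA TTC GTA TAT TTT CCT TCA GCG CTT TGA AAT AGC CCT CCC GCC — ATG at 21, stop TGA at 78 → 60 nt; ATG at 45, stop TGA at 78 → 36 nt.
Largest ORF found is 20 codons < 21, so no.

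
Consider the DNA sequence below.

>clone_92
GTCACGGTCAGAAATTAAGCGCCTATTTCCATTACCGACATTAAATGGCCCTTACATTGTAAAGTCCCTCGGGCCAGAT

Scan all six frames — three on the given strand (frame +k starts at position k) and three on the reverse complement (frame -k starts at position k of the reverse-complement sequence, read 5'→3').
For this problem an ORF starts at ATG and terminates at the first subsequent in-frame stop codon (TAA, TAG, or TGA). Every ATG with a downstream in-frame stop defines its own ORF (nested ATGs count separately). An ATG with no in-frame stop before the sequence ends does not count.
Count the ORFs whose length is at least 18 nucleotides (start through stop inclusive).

3

Reverse complement (5'→3'): ATCTGGCCCGAGGGACTTTACAATGTAAGGGCCATTTAATGTCGGTAATGGAAATAGGCGCTTAATTTCTGACCGTGAC
Frame +1: GTC ACG GTC AGA AAT TAA GCG CCT ATT TCC ATT ACC GAC ATT AAA TGG CCC TTA CAT TGT AAA GTC CCT CGG GCC AGA — no ATG→stop ORF.
Frame +2: TCA CGG TCA GAA ATT AAG CGC CTA TTT CCA TTA CCG ACA TTA AAT GGC CCT TAC ATT GTA AAG TCC CTC GGG CCA GAT — no ATG→stop ORF.
Frame +3: CAC GGT CAG AAA TTA AGC GCC TAT TTC CAT TAC CGA CAT TAA ATG GCC CTT ACA TTG TAA AGT CCC TCG GGC CAG — ATG at 45, stop TAA at 60 → 18 nt.
Frame -1: ATC TGG CCC GAG GGA CTT TAC AAT GTA AGG GCC ATT TAA TGT CGG TAA TGG AAA TAG GCG CTT AAT TTC TGA CCG TGA — no ATG→stop ORF.
Frame -2: TCT GGC CCG AGG GAC TTT ACA ATG TAA GGG CCA TTT AAT GTC GGT AAT GGA AAT AGG CGC TTA ATT TCT GAC CGT GAC — ATG at 23, stop TAA at 26 → 6 nt.
Frame -3: CTG GCC CGA GGG ACT TTA CAA TGT AAG GGC CAT TTA ATG TCG GTA ATG GAA ATA GGC GCT TAA TTT CTG ACC GTG — ATG at 39, stop TAA at 63 → 27 nt; ATG at 48, stop TAA at 63 → 18 nt.
ORFs ≥ 18 nucleotides: frame +3 45–62 (18 nucleotides), frame -3 39–65 (27 nucleotides), frame -3 48–65 (18 nucleotides). Count = 3.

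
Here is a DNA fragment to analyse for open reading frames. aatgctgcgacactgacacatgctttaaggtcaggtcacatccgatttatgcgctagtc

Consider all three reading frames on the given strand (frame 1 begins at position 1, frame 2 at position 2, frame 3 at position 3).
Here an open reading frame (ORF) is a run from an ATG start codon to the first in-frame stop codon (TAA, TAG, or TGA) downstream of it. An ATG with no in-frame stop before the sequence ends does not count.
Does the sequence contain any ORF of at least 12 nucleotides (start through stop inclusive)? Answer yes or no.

Frame 1: AAT GCT GCG ACA CTG ACA CAT GCT TTA AGG TCA GGT CAC ATC CGA TTT ATG CGC TAG — ATG at 49, stop TAG at 55 → 9 nt.
Frame 2: ATG CTG CGA CAC TGA CAC ATG CTT TAA GGT CAG GTC ACA TCC GAT TTA TGC GCT AGT — ATG at 2, stop TGA at 14 → 15 nt; ATG at 20, stop TAA at 26 → 9 nt.
Frame 3: TGC TGC GAC ACT GAC ACA TGC TTT AAG GTC AGG TCA CAT CCG ATT TAT GCG CTA GTC — no ATG→stop ORF.
Frame 2 has an ORF of 15 nucleotides (positions 2–16) ≥ 12, so yes.

yes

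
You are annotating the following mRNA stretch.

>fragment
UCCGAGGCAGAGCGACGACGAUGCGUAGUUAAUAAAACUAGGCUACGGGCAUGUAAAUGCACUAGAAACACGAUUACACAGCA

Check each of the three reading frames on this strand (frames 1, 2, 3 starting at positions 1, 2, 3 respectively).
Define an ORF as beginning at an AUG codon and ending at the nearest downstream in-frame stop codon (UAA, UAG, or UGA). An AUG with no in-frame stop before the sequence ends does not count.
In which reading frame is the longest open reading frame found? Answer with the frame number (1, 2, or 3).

Frame 1: UCC GAG GCA GAG CGA CGA CGA UGC GUA GUU AAU AAA ACU AGG CUA CGG GCA UGU AAA UGC ACU AGA AAC ACG AUU ACA CAG — no AUG→stop ORF.
Frame 2: CCG AGG CAG AGC GAC GAC GAU GCG UAG UUA AUA AAA CUA GGC UAC GGG CAU GUA AAU GCA CUA GAA ACA CGA UUA CAC AGC — no AUG→stop ORF.
Frame 3: CGA GGC AGA GCG ACG ACG AUG CGU AGU UAA UAA AAC UAG GCU ACG GGC AUG UAA AUG CAC UAG AAA CAC GAU UAC ACA GCA — AUG at 21, stop UAA at 30 → 12 nt; AUG at 51, stop UAA at 54 → 6 nt; AUG at 57, stop UAG at 63 → 9 nt.
Longest ORF is 12 nt in frame 3 (positions 21–32).

3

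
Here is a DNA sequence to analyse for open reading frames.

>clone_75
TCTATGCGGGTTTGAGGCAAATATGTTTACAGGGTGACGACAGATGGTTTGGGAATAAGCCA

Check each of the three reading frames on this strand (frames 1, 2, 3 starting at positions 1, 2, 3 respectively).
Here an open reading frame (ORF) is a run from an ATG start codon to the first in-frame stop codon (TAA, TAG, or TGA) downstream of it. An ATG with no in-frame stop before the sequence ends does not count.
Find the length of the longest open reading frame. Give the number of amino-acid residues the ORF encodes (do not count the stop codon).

4

Frame 1: TCT ATG CGG GTT TGA GGC AAA TAT GTT TAC AGG GTG ACG ACA GAT GGT TTG GGA ATA AGC — ATG at 4, stop TGA at 13 → 12 nt.
Frame 2: CTA TGC GGG TTT GAG GCA AAT ATG TTT ACA GGG TGA CGA CAG ATG GTT TGG GAA TAA GCC — ATG at 23, stop TGA at 35 → 15 nt; ATG at 44, stop TAA at 56 → 15 nt.
Frame 3: TAT GCG GGT TTG AGG CAA ATA TGT TTA CAG GGT GAC GAC AGA TGG TTT GGG AAT AAG CCA — no ATG→stop ORF.
Longest: frame 2, positions 23–37, 15 nt = 5 codons = 4 aa. → 4 amino acids.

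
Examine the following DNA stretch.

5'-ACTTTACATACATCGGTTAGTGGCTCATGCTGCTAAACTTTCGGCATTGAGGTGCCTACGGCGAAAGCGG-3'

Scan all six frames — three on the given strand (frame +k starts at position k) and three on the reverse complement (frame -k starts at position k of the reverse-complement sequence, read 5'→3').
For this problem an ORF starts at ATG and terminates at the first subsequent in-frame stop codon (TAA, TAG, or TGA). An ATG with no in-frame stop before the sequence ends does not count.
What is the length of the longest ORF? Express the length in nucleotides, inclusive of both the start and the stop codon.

Reverse complement (5'→3'): CCGCTTTCGCCGTAGGCACCTCAATGCCGAAAGTTTAGCAGCATGAGCCACTAACCGATGTATGTAAAGT
Frame +1: ACT TTA CAT ACA TCG GTT AGT GGC TCA TGC TGC TAA ACT TTC GGC ATT GAG GTG CCT ACG GCG AAA GCG — no ATG→stop ORF.
Frame +2: CTT TAC ATA CAT CGG TTA GTG GCT CAT GCT GCT AAA CTT TCG GCA TTG AGG TGC CTA CGG CGA AAG CGG — no ATG→stop ORF.
Frame +3: TTT ACA TAC ATC GGT TAG TGG CTC ATG CTG CTA AAC TTT CGG CAT TGA GGT GCC TAC GGC GAA AGC — ATG at 27, stop TGA at 48 → 24 nt.
Frame -1: CCG CTT TCG CCG TAG GCA CCT CAA TGC CGA AAG TTT AGC AGC ATG AGC CAC TAA CCG ATG TAT GTA AAG — ATG at 43, stop TAA at 52 → 12 nt.
Frame -2: CGC TTT CGC CGT AGG CAC CTC AAT GCC GAA AGT TTA GCA GCA TGA GCC ACT AAC CGA TGT ATG TAA AGT — ATG at 62, stop TAA at 65 → 6 nt.
Frame -3: GCT TTC GCC GTA GGC ACC TCA ATG CCG AAA GTT TAG CAG CAT GAG CCA CTA ACC GAT GTA TGT AAA — ATG at 24, stop TAG at 36 → 15 nt.
Longest: frame +3, positions 27–50, 24 nt = 8 codons = 7 aa. → 24 nucleotides.

24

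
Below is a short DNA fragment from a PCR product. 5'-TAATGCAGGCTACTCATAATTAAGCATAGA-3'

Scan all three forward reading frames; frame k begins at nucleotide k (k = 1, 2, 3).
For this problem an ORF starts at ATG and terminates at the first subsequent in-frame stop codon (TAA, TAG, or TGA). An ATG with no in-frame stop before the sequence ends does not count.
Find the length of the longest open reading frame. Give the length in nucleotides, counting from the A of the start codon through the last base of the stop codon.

21

Frame 1: TAA TGC AGG CTA CTC ATA ATT AAG CAT AGA — no ATG→stop ORF.
Frame 2: AAT GCA GGC TAC TCA TAA TTA AGC ATA — no ATG→stop ORF.
Frame 3: ATG CAG GCT ACT CAT AAT TAA GCA TAG — ATG at 3, stop TAA at 21 → 21 nt.
Longest: frame 3, positions 3–23, 21 nt = 7 codons = 6 aa. → 21 nucleotides.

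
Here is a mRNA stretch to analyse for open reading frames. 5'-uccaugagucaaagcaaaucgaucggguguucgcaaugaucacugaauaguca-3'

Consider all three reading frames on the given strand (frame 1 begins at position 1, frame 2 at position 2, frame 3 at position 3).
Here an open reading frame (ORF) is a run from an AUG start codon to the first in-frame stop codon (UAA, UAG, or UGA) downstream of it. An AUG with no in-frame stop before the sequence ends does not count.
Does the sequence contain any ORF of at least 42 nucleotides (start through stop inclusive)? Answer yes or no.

no

Frame 1: UCC AUG AGU CAA AGC AAA UCG AUC GGG UGU UCG CAA UGA UCA CUG AAU AGU — AUG at 4, stop UGA at 37 → 36 nt.
Frame 2: CCA UGA GUC AAA GCA AAU CGA UCG GGU GUU CGC AAU GAU CAC UGA AUA GUC — no AUG→stop ORF.
Frame 3: CAU GAG UCA AAG CAA AUC GAU CGG GUG UUC GCA AUG AUC ACU GAA UAG UCA — AUG at 36, stop UAG at 48 → 15 nt.
Largest ORF found is 36 nucleotides < 42, so no.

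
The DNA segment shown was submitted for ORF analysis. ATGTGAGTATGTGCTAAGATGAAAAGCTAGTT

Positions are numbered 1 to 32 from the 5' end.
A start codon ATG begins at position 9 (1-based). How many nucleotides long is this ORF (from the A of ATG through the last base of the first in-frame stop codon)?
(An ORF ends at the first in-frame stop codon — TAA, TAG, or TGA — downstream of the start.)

Codons from position 9: ATG (9–11), TGC (12–14), TAA (15–17).
TAA is the first in-frame stop; ORF spans 9–17, 9 nucleotides.

9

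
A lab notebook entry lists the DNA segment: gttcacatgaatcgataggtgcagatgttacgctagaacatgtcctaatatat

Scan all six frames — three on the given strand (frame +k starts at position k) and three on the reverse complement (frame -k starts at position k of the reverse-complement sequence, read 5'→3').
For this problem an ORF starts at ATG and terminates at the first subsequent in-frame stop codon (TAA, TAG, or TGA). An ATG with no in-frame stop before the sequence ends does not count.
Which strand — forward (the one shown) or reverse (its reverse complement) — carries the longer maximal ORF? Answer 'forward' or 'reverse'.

Reverse complement (5'→3'): ATATATTAGGACATGTTCTAGCGTAACATCTGCACCTATCGATTCATGTGAAC
Frame +1: GTT CAC ATG AAT CGA TAG GTG CAG ATG TTA CGC TAG AAC ATG TCC TAA TAT — ATG at 7, stop TAG at 16 → 12 nt; ATG at 25, stop TAG at 34 → 12 nt; ATG at 40, stop TAA at 46 → 9 nt.
Frame +2: TTC ACA TGA ATC GAT AGG TGC AGA TGT TAC GCT AGA ACA TGT CCT AAT ATA — no ATG→stop ORF.
Frame +3: TCA CAT GAA TCG ATA GGT GCA GAT GTT ACG CTA GAA CAT GTC CTA ATA TAT — no ATG→stop ORF.
Frame -1: ATA TAT TAG GAC ATG TTC TAG CGT AAC ATC TGC ACC TAT CGA TTC ATG TGA — ATG at 13, stop TAG at 19 → 9 nt; ATG at 46, stop TGA at 49 → 6 nt.
Frame -2: TAT ATT AGG ACA TGT TCT AGC GTA ACA TCT GCA CCT ATC GAT TCA TGT GAA — no ATG→stop ORF.
Frame -3: ATA TTA GGA CAT GTT CTA GCG TAA CAT CTG CAC CTA TCG ATT CAT GTG AAC — no ATG→stop ORF.
Forward-strand max 12 nt; reverse-strand max 9 nt. The forward strand has the longer ORF.

forward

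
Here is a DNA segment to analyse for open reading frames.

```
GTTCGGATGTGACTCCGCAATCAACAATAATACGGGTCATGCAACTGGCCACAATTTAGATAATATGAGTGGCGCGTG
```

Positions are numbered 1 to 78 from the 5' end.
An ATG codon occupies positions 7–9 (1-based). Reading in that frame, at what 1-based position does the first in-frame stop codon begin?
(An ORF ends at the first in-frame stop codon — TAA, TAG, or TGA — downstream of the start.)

Codons from position 7: ATG (7–9), TGA (10–12).
TGA is a stop codon; it begins at position 10.

10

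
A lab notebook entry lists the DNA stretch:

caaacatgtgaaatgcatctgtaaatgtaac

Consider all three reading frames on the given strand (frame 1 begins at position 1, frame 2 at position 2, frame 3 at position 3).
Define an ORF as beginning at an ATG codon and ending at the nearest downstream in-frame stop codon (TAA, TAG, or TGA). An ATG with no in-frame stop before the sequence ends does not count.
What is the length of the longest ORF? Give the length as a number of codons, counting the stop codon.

4

Frame 1: CAA ACA TGT GAA ATG CAT CTG TAA ATG TAA — ATG at 13, stop TAA at 22 → 12 nt; ATG at 25, stop TAA at 28 → 6 nt.
Frame 2: AAA CAT GTG AAA TGC ATC TGT AAA TGT AAC — no ATG→stop ORF.
Frame 3: AAC ATG TGA AAT GCA TCT GTA AAT GTA — ATG at 6, stop TGA at 9 → 6 nt.
Longest: frame 1, positions 13–24, 12 nt = 4 codons = 3 aa. → 4 codons.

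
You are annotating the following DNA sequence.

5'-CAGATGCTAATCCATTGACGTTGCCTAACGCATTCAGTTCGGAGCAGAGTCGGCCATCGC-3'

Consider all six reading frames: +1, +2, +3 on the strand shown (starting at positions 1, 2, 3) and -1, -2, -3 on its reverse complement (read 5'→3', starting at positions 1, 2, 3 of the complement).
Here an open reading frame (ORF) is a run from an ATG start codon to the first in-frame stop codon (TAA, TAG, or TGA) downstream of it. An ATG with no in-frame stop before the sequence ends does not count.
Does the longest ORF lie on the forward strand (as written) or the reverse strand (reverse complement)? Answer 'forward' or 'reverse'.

reverse

Reverse complement (5'→3'): GCGATGGCCGACTCTGCTCCGAACTGAATGCGTTAGGCAACGTCAATGGATTAGCATCTG
Frame +1: CAG ATG CTA ATC CAT TGA CGT TGC CTA ACG CAT TCA GTT CGG AGC AGA GTC GGC CAT CGC — ATG at 4, stop TGA at 16 → 15 nt.
Frame +2: AGA TGC TAA TCC ATT GAC GTT GCC TAA CGC ATT CAG TTC GGA GCA GAG TCG GCC ATC — no ATG→stop ORF.
Frame +3: GAT GCT AAT CCA TTG ACG TTG CCT AAC GCA TTC AGT TCG GAG CAG AGT CGG CCA TCG — no ATG→stop ORF.
Frame -1: GCG ATG GCC GAC TCT GCT CCG AAC TGA ATG CGT TAG GCA ACG TCA ATG GAT TAG CAT CTG — ATG at 4, stop TGA at 25 → 24 nt; ATG at 28, stop TAG at 34 → 9 nt; ATG at 46, stop TAG at 52 → 9 nt.
Frame -2: CGA TGG CCG ACT CTG CTC CGA ACT GAA TGC GTT AGG CAA CGT CAA TGG ATT AGC ATC — no ATG→stop ORF.
Frame -3: GAT GGC CGA CTC TGC TCC GAA CTG AAT GCG TTA GGC AAC GTC AAT GGA TTA GCA TCT — no ATG→stop ORF.
Forward-strand max 15 nt; reverse-strand max 24 nt. The reverse strand has the longer ORF.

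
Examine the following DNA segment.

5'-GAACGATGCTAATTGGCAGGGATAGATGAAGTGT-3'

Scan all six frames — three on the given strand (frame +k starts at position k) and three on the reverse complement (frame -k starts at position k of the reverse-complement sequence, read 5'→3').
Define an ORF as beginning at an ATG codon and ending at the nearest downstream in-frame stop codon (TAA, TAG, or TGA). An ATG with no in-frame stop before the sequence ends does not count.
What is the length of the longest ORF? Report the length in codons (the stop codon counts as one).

Reverse complement (5'→3'): ACACTTCATCTATCCCTGCCAATTAGCATCGTTC
Frame +1: GAA CGA TGC TAA TTG GCA GGG ATA GAT GAA GTG — no ATG→stop ORF.
Frame +2: AAC GAT GCT AAT TGG CAG GGA TAG ATG AAG TGT — no ATG→stop ORF.
Frame +3: ACG ATG CTA ATT GGC AGG GAT AGA TGA AGT — ATG at 6, stop TGA at 27 → 24 nt.
Frame -1: ACA CTT CAT CTA TCC CTG CCA ATT AGC ATC GTT — no ATG→stop ORF.
Frame -2: CAC TTC ATC TAT CCC TGC CAA TTA GCA TCG TTC — no ATG→stop ORF.
Frame -3: ACT TCA TCT ATC CCT GCC AAT TAG CAT CGT — no ATG→stop ORF.
Longest: frame +3, positions 6–29, 24 nt = 8 codons = 7 aa. → 8 codons.

8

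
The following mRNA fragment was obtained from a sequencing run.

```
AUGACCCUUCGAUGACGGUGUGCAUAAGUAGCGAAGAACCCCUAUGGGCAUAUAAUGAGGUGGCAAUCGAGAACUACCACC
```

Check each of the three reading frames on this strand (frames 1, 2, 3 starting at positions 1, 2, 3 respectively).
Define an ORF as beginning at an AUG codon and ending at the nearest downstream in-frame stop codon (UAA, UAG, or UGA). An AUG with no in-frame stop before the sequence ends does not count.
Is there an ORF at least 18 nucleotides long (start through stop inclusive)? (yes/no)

no

Frame 1: AUG ACC CUU CGA UGA CGG UGU GCA UAA GUA GCG AAG AAC CCC UAU GGG CAU AUA AUG AGG UGG CAA UCG AGA ACU ACC ACC — AUG at 1, stop UGA at 13 → 15 nt.
Frame 2: UGA CCC UUC GAU GAC GGU GUG CAU AAG UAG CGA AGA ACC CCU AUG GGC AUA UAA UGA GGU GGC AAU CGA GAA CUA CCA — AUG at 44, stop UAA at 53 → 12 nt.
Frame 3: GAC CCU UCG AUG ACG GUG UGC AUA AGU AGC GAA GAA CCC CUA UGG GCA UAU AAU GAG GUG GCA AUC GAG AAC UAC CAC — no AUG→stop ORF.
Largest ORF found is 15 nucleotides < 18, so no.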